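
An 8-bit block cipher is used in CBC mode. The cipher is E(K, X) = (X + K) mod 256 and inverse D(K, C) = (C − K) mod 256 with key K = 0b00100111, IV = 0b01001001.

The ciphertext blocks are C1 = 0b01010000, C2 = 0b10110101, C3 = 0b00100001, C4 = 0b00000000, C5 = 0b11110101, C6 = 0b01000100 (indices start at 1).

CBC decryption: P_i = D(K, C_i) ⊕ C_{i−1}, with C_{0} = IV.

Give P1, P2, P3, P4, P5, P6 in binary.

P1: D(K, 0b01010000) = 0b00101001; 0b00101001 ⊕ 0b01001001 = 0b01100000.
P2: D(K, 0b10110101) = 0b10001110; 0b10001110 ⊕ 0b01010000 = 0b11011110.
P3: D(K, 0b00100001) = 0b11111010; 0b11111010 ⊕ 0b10110101 = 0b01001111.
P4: D(K, 0b00000000) = 0b11011001; 0b11011001 ⊕ 0b00100001 = 0b11111000.
P5: D(K, 0b11110101) = 0b11001110; 0b11001110 ⊕ 0b00000000 = 0b11001110.
P6: D(K, 0b01000100) = 0b00011101; 0b00011101 ⊕ 0b11110101 = 0b11101000.

P1 = 0b01100000, P2 = 0b11011110, P3 = 0b01001111, P4 = 0b11111000, P5 = 0b11001110, P6 = 0b11101000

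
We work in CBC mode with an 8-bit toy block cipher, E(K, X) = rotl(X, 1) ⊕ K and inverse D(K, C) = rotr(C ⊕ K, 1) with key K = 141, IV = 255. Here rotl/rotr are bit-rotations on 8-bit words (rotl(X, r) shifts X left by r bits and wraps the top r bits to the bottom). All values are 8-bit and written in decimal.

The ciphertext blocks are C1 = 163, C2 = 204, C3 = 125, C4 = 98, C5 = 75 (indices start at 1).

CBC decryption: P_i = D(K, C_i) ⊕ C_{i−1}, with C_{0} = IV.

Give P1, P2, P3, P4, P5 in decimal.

P1: D(K, 163) = 23; 23 ⊕ 255 = 232.
P2: D(K, 204) = 160; 160 ⊕ 163 = 3.
P3: D(K, 125) = 120; 120 ⊕ 204 = 180.
P4: D(K, 98) = 247; 247 ⊕ 125 = 138.
P5: D(K, 75) = 99; 99 ⊕ 98 = 1.

P1 = 232, P2 = 3, P3 = 180, P4 = 138, P5 = 1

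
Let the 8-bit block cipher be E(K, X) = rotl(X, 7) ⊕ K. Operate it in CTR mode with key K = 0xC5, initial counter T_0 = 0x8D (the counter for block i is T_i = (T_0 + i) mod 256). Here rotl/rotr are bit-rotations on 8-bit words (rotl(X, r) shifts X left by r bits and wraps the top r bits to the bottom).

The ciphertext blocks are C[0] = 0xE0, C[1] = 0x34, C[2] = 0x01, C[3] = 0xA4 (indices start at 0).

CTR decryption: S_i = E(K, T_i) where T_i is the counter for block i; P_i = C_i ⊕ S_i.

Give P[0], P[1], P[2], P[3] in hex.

P[0]: T = 0x8D, S = E(K, T) = 0x03; 0xE0 ⊕ 0x03 = 0xE3.
P[1]: T = 0x8E, S = E(K, T) = 0x82; 0x34 ⊕ 0x82 = 0xB6.
P[2]: T = 0x8F, S = E(K, T) = 0x02; 0x01 ⊕ 0x02 = 0x03.
P[3]: T = 0x90, S = E(K, T) = 0x8D; 0xA4 ⊕ 0x8D = 0x29.

P[0] = 0xE3, P[1] = 0xB6, P[2] = 0x03, P[3] = 0x29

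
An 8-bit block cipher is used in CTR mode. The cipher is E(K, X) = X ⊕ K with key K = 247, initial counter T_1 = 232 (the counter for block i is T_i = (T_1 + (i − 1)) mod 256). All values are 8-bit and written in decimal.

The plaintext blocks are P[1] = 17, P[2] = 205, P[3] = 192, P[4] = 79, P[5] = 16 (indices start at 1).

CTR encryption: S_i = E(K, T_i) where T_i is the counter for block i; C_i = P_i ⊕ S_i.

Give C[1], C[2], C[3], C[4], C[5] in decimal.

C[1] = 14, C[2] = 211, C[3] = 221, C[4] = 83, C[5] = 11

C[1]: T = 232, S = E(K, T) = 31; 17 ⊕ 31 = 14.
C[2]: T = 233, S = E(K, T) = 30; 205 ⊕ 30 = 211.
C[3]: T = 234, S = E(K, T) = 29; 192 ⊕ 29 = 221.
C[4]: T = 235, S = E(K, T) = 28; 79 ⊕ 28 = 83.
C[5]: T = 236, S = E(K, T) = 27; 16 ⊕ 27 = 11.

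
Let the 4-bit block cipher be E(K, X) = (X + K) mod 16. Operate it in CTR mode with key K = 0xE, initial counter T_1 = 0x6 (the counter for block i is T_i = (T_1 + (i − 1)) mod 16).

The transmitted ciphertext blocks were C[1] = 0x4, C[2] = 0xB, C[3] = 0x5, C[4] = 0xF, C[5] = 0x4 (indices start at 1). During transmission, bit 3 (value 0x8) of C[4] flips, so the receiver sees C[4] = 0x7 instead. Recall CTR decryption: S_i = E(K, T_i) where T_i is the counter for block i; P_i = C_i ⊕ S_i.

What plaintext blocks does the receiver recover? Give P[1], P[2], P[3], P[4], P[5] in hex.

Only C[4] changed, to 0x7. In CTR, a change in C_i flips the same bit in P_i only; the keystream is unaffected. Decrypting the received ciphertext:
P[1]: T = 0x6, S = E(K, T) = 0x4; 0x4 ⊕ 0x4 = 0x0.
P[2]: T = 0x7, S = E(K, T) = 0x5; 0xB ⊕ 0x5 = 0xE.
P[3]: T = 0x8, S = E(K, T) = 0x6; 0x5 ⊕ 0x6 = 0x3.
P[4]: T = 0x9, S = E(K, T) = 0x7; 0x7 ⊕ 0x7 = 0x0.
P[5]: T = 0xA, S = E(K, T) = 0x8; 0x4 ⊕ 0x8 = 0xC.
Blocks that differ from the original plaintext: P[4].

P[1] = 0x0, P[2] = 0xE, P[3] = 0x3, P[4] = 0x0, P[5] = 0xC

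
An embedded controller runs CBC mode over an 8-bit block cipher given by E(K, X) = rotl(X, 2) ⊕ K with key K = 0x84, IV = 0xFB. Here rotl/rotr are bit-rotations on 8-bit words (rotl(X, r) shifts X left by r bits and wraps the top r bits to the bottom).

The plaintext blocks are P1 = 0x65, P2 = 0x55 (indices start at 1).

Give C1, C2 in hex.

C1 = 0xFE, C2 = 0x2A

CBC encryption: C_i = E(K, P_i ⊕ C_{i−1}), with C_{0} = IV.
C1: P1 ⊕ 0xFB = 0x9E; E(K, 0x9E) = 0xFE.
C2: P2 ⊕ 0xFE = 0xAB; E(K, 0xAB) = 0x2A.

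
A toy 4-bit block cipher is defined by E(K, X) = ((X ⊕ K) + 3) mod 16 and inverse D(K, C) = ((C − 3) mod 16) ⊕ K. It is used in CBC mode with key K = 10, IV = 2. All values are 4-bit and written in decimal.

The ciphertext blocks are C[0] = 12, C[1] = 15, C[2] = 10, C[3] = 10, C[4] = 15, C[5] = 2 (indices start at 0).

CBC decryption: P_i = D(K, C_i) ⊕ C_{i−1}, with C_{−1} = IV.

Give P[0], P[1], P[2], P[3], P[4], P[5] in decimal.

P[0]: D(K, 12) = 3; 3 ⊕ 2 = 1.
P[1]: D(K, 15) = 6; 6 ⊕ 12 = 10.
P[2]: D(K, 10) = 13; 13 ⊕ 15 = 2.
P[3]: D(K, 10) = 13; 13 ⊕ 10 = 7.
P[4]: D(K, 15) = 6; 6 ⊕ 10 = 12.
P[5]: D(K, 2) = 5; 5 ⊕ 15 = 10.

P[0] = 1, P[1] = 10, P[2] = 2, P[3] = 7, P[4] = 12, P[5] = 10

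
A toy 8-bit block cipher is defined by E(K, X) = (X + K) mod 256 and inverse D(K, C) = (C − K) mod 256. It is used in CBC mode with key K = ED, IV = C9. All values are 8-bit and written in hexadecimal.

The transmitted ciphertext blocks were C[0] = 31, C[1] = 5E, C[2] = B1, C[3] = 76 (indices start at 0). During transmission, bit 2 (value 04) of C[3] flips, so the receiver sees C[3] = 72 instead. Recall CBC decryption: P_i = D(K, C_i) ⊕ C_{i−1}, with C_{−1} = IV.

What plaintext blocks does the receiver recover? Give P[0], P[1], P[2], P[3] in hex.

P[0] = 8D, P[1] = 40, P[2] = 9A, P[3] = 34

Only C[3] changed, to 72. In CBC, a change in C_i garbles P_i and flips the same bit in P_{i+1}. Decrypting the received ciphertext:
P[0]: D(K, 31) = 44; 44 ⊕ C9 = 8D.
P[1]: D(K, 5E) = 71; 71 ⊕ 31 = 40.
P[2]: D(K, B1) = C4; C4 ⊕ 5E = 9A.
P[3]: D(K, 72) = 85; 85 ⊕ B1 = 34.
Blocks that differ from the original plaintext: P[3].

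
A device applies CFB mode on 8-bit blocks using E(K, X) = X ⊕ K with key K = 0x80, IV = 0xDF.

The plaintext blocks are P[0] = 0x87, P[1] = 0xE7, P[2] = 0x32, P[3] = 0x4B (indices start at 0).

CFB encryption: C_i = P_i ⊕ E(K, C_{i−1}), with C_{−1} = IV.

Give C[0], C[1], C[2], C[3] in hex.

C[0] = 0xD8, C[1] = 0xBF, C[2] = 0x0D, C[3] = 0xC6

C[0]: E(K, 0xDF) = 0x5F; 0x87 ⊕ 0x5F = 0xD8.
C[1]: E(K, 0xD8) = 0x58; 0xE7 ⊕ 0x58 = 0xBF.
C[2]: E(K, 0xBF) = 0x3F; 0x32 ⊕ 0x3F = 0x0D.
C[3]: E(K, 0x0D) = 0x8D; 0x4B ⊕ 0x8D = 0xC6.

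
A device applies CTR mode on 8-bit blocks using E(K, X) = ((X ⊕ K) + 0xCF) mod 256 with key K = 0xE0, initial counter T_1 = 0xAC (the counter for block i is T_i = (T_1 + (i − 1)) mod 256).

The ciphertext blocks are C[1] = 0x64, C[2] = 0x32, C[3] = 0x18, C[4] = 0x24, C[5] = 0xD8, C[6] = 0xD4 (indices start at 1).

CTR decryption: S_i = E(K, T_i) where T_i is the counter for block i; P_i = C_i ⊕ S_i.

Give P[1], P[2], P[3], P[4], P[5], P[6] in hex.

P[1]: T = 0xAC, S = E(K, T) = 0x1B; 0x64 ⊕ 0x1B = 0x7F.
P[2]: T = 0xAD, S = E(K, T) = 0x1C; 0x32 ⊕ 0x1C = 0x2E.
P[3]: T = 0xAE, S = E(K, T) = 0x1D; 0x18 ⊕ 0x1D = 0x05.
P[4]: T = 0xAF, S = E(K, T) = 0x1E; 0x24 ⊕ 0x1E = 0x3A.
P[5]: T = 0xB0, S = E(K, T) = 0x1F; 0xD8 ⊕ 0x1F = 0xC7.
P[6]: T = 0xB1, S = E(K, T) = 0x20; 0xD4 ⊕ 0x20 = 0xF4.

P[1] = 0x7F, P[2] = 0x2E, P[3] = 0x05, P[4] = 0x3A, P[5] = 0xC7, P[6] = 0xF4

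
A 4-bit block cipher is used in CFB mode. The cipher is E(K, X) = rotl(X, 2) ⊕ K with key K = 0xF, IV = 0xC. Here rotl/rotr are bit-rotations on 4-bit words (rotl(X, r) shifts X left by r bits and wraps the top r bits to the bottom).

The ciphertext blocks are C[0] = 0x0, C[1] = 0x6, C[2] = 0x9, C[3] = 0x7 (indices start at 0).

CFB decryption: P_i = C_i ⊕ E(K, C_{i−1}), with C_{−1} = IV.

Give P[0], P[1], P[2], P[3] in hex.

P[0] = 0xC, P[1] = 0x9, P[2] = 0xF, P[3] = 0xE

P[0]: E(K, 0xC) = 0xC; 0x0 ⊕ 0xC = 0xC.
P[1]: E(K, 0x0) = 0xF; 0x6 ⊕ 0xF = 0x9.
P[2]: E(K, 0x6) = 0x6; 0x9 ⊕ 0x6 = 0xF.
P[3]: E(K, 0x9) = 0x9; 0x7 ⊕ 0x9 = 0xE.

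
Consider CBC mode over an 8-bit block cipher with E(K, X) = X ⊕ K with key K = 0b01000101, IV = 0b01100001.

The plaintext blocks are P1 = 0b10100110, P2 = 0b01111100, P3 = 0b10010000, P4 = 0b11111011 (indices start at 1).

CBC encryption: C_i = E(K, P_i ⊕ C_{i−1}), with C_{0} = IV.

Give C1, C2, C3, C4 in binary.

C1 = 0b10000010, C2 = 0b10111011, C3 = 0b01101110, C4 = 0b11010000

C1: P1 ⊕ 0b01100001 = 0b11000111; E(K, 0b11000111) = 0b10000010.
C2: P2 ⊕ 0b10000010 = 0b11111110; E(K, 0b11111110) = 0b10111011.
C3: P3 ⊕ 0b10111011 = 0b00101011; E(K, 0b00101011) = 0b01101110.
C4: P4 ⊕ 0b01101110 = 0b10010101; E(K, 0b10010101) = 0b11010000.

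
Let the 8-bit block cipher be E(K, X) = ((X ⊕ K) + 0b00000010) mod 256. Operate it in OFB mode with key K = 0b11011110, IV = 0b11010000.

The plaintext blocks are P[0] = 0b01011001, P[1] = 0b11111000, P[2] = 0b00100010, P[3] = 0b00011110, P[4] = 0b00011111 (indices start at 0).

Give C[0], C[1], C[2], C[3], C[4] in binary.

OFB encryption: S_i = E(K, S_{i−1}) with S_{−1} = IV; C_i = P_i ⊕ S_i.
C[0]: S = E(K, 0b11010000) = 0b00010000; 0b01011001 ⊕ 0b00010000 = 0b01001001.
C[1]: S = E(K, 0b00010000) = 0b11010000; 0b11111000 ⊕ 0b11010000 = 0b00101000.
C[2]: S = E(K, 0b11010000) = 0b00010000; 0b00100010 ⊕ 0b00010000 = 0b00110010.
C[3]: S = E(K, 0b00010000) = 0b11010000; 0b00011110 ⊕ 0b11010000 = 0b11001110.
C[4]: S = E(K, 0b11010000) = 0b00010000; 0b00011111 ⊕ 0b00010000 = 0b00001111.

C[0] = 0b01001001, C[1] = 0b00101000, C[2] = 0b00110010, C[3] = 0b11001110, C[4] = 0b00001111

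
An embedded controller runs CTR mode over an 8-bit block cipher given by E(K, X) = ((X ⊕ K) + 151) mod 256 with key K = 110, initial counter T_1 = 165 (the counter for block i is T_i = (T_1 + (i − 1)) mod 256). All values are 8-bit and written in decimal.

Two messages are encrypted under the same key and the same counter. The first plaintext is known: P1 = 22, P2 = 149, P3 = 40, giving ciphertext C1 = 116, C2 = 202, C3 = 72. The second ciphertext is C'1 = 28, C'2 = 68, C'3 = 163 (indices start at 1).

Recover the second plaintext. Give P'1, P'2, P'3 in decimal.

P'1 = 126, P'2 = 27, P'3 = 195

In CTR with a reused counter, both messages share the same keystream S_i, so C_i ⊕ C'_i = P_i ⊕ P'_i and thus P'_i = P_i ⊕ C_i ⊕ C'_i.
P'1: 22 ⊕ 116 ⊕ 28 = 126.
P'2: 149 ⊕ 202 ⊕ 68 = 27.
P'3: 40 ⊕ 72 ⊕ 163 = 195.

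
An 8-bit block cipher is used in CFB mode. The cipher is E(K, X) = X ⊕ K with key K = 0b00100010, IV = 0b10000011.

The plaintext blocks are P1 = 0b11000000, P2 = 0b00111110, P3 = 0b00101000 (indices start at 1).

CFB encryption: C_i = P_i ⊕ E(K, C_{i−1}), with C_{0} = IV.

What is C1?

C1: E(K, 0b10000011) = 0b10100001; 0b11000000 ⊕ 0b10100001 = 0b01100001.

C1 = 0b01100001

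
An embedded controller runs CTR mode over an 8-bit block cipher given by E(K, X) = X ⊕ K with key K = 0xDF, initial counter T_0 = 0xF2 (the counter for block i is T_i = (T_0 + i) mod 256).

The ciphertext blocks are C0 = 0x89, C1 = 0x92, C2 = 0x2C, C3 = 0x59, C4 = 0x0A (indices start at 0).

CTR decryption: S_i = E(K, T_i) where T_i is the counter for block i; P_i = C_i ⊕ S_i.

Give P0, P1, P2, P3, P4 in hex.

P0 = 0xA4, P1 = 0xBE, P2 = 0x07, P3 = 0x73, P4 = 0x23

P0: T = 0xF2, S = E(K, T) = 0x2D; 0x89 ⊕ 0x2D = 0xA4.
P1: T = 0xF3, S = E(K, T) = 0x2C; 0x92 ⊕ 0x2C = 0xBE.
P2: T = 0xF4, S = E(K, T) = 0x2B; 0x2C ⊕ 0x2B = 0x07.
P3: T = 0xF5, S = E(K, T) = 0x2A; 0x59 ⊕ 0x2A = 0x73.
P4: T = 0xF6, S = E(K, T) = 0x29; 0x0A ⊕ 0x29 = 0x23.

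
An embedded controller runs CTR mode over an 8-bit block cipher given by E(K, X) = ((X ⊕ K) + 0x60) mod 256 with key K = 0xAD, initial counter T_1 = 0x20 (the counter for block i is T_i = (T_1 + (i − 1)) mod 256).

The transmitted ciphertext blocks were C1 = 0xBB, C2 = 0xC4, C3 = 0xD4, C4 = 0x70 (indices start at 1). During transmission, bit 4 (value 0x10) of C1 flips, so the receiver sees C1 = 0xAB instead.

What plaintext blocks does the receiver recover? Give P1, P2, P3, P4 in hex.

P1 = 0x46, P2 = 0x28, P3 = 0x3B, P4 = 0x9E

CTR decryption: S_i = E(K, T_i) where T_i is the counter for block i; P_i = C_i ⊕ S_i.
Only C1 changed, to 0xAB. In CTR, a change in C_i flips the same bit in P_i only; the keystream is unaffected. Decrypting the received ciphertext:
P1: T = 0x20, S = E(K, T) = 0xED; 0xAB ⊕ 0xED = 0x46.
P2: T = 0x21, S = E(K, T) = 0xEC; 0xC4 ⊕ 0xEC = 0x28.
P3: T = 0x22, S = E(K, T) = 0xEF; 0xD4 ⊕ 0xEF = 0x3B.
P4: T = 0x23, S = E(K, T) = 0xEE; 0x70 ⊕ 0xEE = 0x9E.
Blocks that differ from the original plaintext: P1.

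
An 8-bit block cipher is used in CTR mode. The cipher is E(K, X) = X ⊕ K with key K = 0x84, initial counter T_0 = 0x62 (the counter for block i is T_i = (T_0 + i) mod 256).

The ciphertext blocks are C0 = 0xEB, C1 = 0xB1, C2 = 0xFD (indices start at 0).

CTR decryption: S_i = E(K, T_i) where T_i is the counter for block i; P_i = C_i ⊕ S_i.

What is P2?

P2 = 0x1D

P2: T = 0x64, S = E(K, T) = 0xE0; 0xFD ⊕ 0xE0 = 0x1D.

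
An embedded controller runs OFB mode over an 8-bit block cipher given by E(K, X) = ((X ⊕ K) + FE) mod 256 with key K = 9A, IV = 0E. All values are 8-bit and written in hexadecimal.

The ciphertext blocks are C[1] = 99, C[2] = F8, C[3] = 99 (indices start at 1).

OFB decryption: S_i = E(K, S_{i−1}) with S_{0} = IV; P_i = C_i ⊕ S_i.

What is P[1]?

P[1] = 0B

P[1]: S = E(K, 0E) = 92; 99 ⊕ 92 = 0B.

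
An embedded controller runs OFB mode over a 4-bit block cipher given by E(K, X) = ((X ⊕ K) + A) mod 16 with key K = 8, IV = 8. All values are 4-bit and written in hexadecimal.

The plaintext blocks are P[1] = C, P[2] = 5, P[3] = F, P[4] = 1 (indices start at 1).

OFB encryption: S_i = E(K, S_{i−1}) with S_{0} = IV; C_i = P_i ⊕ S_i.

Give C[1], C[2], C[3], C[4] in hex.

C[1] = 6, C[2] = 9, C[3] = 1, C[4] = 1

C[1]: S = E(K, 8) = A; C ⊕ A = 6.
C[2]: S = E(K, A) = C; 5 ⊕ C = 9.
C[3]: S = E(K, C) = E; F ⊕ E = 1.
C[4]: S = E(K, E) = 0; 1 ⊕ 0 = 1.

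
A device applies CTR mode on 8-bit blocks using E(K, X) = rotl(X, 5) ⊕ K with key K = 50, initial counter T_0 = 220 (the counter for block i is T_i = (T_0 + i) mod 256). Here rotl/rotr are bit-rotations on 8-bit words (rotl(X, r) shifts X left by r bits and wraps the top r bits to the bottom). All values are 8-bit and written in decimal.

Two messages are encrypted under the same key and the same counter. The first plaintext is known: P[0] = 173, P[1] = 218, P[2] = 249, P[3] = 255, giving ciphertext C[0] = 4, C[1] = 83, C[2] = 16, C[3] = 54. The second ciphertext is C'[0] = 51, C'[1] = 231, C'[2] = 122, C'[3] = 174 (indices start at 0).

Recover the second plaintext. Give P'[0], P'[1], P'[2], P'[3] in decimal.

P'[0] = 154, P'[1] = 110, P'[2] = 147, P'[3] = 103

In CTR with a reused counter, both messages share the same keystream S_i, so C_i ⊕ C'_i = P_i ⊕ P'_i and thus P'_i = P_i ⊕ C_i ⊕ C'_i.
P'[0]: 173 ⊕ 4 ⊕ 51 = 154.
P'[1]: 218 ⊕ 83 ⊕ 231 = 110.
P'[2]: 249 ⊕ 16 ⊕ 122 = 147.
P'[3]: 255 ⊕ 54 ⊕ 174 = 103.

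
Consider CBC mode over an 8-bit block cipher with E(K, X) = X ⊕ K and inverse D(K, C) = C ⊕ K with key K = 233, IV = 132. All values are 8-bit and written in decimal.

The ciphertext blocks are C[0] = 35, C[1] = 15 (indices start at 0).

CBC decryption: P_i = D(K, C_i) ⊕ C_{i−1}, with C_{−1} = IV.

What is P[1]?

P[1] = 197

P[1]: D(K, 15) = 230; 230 ⊕ 35 = 197.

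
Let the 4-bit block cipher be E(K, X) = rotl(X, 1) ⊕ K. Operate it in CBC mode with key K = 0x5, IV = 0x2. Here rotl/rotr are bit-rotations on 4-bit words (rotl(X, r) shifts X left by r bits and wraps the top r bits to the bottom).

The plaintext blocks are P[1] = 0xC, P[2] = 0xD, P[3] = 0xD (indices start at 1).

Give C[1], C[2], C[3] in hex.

C[1] = 0x8, C[2] = 0xF, C[3] = 0x1

CBC encryption: C_i = E(K, P_i ⊕ C_{i−1}), with C_{0} = IV.
C[1]: P[1] ⊕ 0x2 = 0xE; E(K, 0xE) = 0x8.
C[2]: P[2] ⊕ 0x8 = 0x5; E(K, 0x5) = 0xF.
C[3]: P[3] ⊕ 0xF = 0x2; E(K, 0x2) = 0x1.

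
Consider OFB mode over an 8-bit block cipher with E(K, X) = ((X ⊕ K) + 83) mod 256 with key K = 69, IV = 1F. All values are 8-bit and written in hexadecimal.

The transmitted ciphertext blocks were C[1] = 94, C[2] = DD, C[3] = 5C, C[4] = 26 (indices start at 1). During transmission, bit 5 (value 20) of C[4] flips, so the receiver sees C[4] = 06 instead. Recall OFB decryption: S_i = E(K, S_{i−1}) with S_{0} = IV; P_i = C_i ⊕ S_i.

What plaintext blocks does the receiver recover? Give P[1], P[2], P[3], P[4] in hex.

P[1] = 6D, P[2] = CE, P[3] = A1, P[4] = 11

Only C[4] changed, to 06. In OFB, a change in C_i flips the same bit in P_i only; the keystream is unaffected. Decrypting the received ciphertext:
P[1]: S = E(K, 1F) = F9; 94 ⊕ F9 = 6D.
P[2]: S = E(K, F9) = 13; DD ⊕ 13 = CE.
P[3]: S = E(K, 13) = FD; 5C ⊕ FD = A1.
P[4]: S = E(K, FD) = 17; 06 ⊕ 17 = 11.
Blocks that differ from the original plaintext: P[4].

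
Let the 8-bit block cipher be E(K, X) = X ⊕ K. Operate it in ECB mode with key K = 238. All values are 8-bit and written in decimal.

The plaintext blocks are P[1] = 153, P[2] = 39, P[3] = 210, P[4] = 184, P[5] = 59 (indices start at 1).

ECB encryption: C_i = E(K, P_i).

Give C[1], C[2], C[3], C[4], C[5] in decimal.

C[1]: E(K, 153) = 119.
C[2]: E(K, 39) = 201.
C[3]: E(K, 210) = 60.
C[4]: E(K, 184) = 86.
C[5]: E(K, 59) = 213.

C[1] = 119, C[2] = 201, C[3] = 60, C[4] = 86, C[5] = 213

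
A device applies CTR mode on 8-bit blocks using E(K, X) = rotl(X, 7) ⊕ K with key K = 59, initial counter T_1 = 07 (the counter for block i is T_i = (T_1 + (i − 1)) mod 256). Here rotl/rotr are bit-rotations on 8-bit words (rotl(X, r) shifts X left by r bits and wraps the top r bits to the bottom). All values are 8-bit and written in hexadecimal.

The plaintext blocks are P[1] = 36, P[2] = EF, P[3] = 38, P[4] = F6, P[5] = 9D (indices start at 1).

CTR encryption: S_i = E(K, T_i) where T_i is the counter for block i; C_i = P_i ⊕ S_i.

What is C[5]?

C[1]: T = 07, S = E(K, T) = DA; 36 ⊕ DA = EC.
C[2]: T = 08, S = E(K, T) = 5D; EF ⊕ 5D = B2.
C[3]: T = 09, S = E(K, T) = DD; 38 ⊕ DD = E5.
C[4]: T = 0A, S = E(K, T) = 5C; F6 ⊕ 5C = AA.
C[5]: T = 0B, S = E(K, T) = DC; 9D ⊕ DC = 41.

C[5] = 41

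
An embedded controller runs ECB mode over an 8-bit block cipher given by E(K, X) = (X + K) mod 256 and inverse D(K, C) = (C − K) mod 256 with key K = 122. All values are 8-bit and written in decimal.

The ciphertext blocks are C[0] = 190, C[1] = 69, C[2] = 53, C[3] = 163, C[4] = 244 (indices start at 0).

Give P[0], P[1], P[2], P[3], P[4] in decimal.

P[0] = 68, P[1] = 203, P[2] = 187, P[3] = 41, P[4] = 122

ECB decryption: P_i = D(K, C_i).
P[0]: D(K, 190) = 68.
P[1]: D(K, 69) = 203.
P[2]: D(K, 53) = 187.
P[3]: D(K, 163) = 41.
P[4]: D(K, 244) = 122.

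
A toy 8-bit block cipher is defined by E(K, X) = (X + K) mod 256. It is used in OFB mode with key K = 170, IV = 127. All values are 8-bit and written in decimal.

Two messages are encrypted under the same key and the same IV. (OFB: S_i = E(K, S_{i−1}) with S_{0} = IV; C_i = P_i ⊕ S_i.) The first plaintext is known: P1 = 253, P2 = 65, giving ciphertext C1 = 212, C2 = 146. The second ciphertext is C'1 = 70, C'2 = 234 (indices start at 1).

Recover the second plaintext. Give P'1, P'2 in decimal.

P'1 = 111, P'2 = 57

In OFB with a reused IV, both messages share the same keystream S_i, so C_i ⊕ C'_i = P_i ⊕ P'_i and thus P'_i = P_i ⊕ C_i ⊕ C'_i.
P'1: 253 ⊕ 212 ⊕ 70 = 111.
P'2: 65 ⊕ 146 ⊕ 234 = 57.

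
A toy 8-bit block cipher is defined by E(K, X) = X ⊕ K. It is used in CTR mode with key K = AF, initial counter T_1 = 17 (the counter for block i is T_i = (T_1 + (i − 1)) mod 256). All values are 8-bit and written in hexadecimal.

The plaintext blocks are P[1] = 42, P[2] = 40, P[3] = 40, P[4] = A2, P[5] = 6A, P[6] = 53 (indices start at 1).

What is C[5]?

CTR encryption: S_i = E(K, T_i) where T_i is the counter for block i; C_i = P_i ⊕ S_i.
C[1]: T = 17, S = E(K, T) = B8; 42 ⊕ B8 = FA.
C[2]: T = 18, S = E(K, T) = B7; 40 ⊕ B7 = F7.
C[3]: T = 19, S = E(K, T) = B6; 40 ⊕ B6 = F6.
C[4]: T = 1A, S = E(K, T) = B5; A2 ⊕ B5 = 17.
C[5]: T = 1B, S = E(K, T) = B4; 6A ⊕ B4 = DE.

C[5] = DE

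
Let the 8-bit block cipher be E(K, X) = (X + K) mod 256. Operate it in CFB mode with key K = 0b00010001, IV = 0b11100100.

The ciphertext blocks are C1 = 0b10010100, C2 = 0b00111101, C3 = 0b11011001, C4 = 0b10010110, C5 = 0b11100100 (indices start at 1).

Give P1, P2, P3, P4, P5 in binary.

P1 = 0b01100001, P2 = 0b10011000, P3 = 0b10010111, P4 = 0b01111100, P5 = 0b01000011

CFB decryption: P_i = C_i ⊕ E(K, C_{i−1}), with C_{0} = IV.
P1: E(K, 0b11100100) = 0b11110101; 0b10010100 ⊕ 0b11110101 = 0b01100001.
P2: E(K, 0b10010100) = 0b10100101; 0b00111101 ⊕ 0b10100101 = 0b10011000.
P3: E(K, 0b00111101) = 0b01001110; 0b11011001 ⊕ 0b01001110 = 0b10010111.
P4: E(K, 0b11011001) = 0b11101010; 0b10010110 ⊕ 0b11101010 = 0b01111100.
P5: E(K, 0b10010110) = 0b10100111; 0b11100100 ⊕ 0b10100111 = 0b01000011.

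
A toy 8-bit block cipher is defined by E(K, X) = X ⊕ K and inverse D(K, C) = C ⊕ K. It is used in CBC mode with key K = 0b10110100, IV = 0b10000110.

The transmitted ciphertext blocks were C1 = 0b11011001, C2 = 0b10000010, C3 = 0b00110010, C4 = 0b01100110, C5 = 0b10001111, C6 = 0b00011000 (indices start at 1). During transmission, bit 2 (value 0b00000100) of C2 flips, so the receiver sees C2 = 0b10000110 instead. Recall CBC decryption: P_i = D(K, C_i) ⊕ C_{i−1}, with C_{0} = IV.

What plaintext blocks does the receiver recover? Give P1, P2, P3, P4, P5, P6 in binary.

P1 = 0b11101011, P2 = 0b11101011, P3 = 0b00000000, P4 = 0b11100000, P5 = 0b01011101, P6 = 0b00100011

Only C2 changed, to 0b10000110. In CBC, a change in C_i garbles P_i and flips the same bit in P_{i+1}. Decrypting the received ciphertext:
P1: D(K, 0b11011001) = 0b01101101; 0b01101101 ⊕ 0b10000110 = 0b11101011.
P2: D(K, 0b10000110) = 0b00110010; 0b00110010 ⊕ 0b11011001 = 0b11101011.
P3: D(K, 0b00110010) = 0b10000110; 0b10000110 ⊕ 0b10000110 = 0b00000000.
P4: D(K, 0b01100110) = 0b11010010; 0b11010010 ⊕ 0b00110010 = 0b11100000.
P5: D(K, 0b10001111) = 0b00111011; 0b00111011 ⊕ 0b01100110 = 0b01011101.
P6: D(K, 0b00011000) = 0b10101100; 0b10101100 ⊕ 0b10001111 = 0b00100011.
Blocks that differ from the original plaintext: P2, P3.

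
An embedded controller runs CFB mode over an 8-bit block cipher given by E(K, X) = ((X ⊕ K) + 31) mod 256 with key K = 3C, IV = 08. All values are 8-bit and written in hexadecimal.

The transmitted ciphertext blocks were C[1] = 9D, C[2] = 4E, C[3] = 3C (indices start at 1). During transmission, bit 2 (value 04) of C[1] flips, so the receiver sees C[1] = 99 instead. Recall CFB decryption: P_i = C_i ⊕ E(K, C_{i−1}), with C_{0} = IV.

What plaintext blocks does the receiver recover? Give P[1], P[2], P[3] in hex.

P[1] = FC, P[2] = 98, P[3] = 9F

Only C[1] changed, to 99. In CFB, a change in C_i flips the same bit in P_i and garbles P_{i+1}. Decrypting the received ciphertext:
P[1]: E(K, 08) = 65; 99 ⊕ 65 = FC.
P[2]: E(K, 99) = D6; 4E ⊕ D6 = 98.
P[3]: E(K, 4E) = A3; 3C ⊕ A3 = 9F.
Blocks that differ from the original plaintext: P[1], P[2].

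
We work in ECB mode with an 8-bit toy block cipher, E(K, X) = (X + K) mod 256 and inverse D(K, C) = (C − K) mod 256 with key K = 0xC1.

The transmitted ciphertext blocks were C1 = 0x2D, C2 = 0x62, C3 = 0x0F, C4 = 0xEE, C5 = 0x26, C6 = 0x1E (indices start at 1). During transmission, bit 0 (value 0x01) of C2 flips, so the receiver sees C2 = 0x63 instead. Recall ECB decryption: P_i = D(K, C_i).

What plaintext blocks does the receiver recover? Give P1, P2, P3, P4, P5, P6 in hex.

P1 = 0x6C, P2 = 0xA2, P3 = 0x4E, P4 = 0x2D, P5 = 0x65, P6 = 0x5D

Only C2 changed, to 0x63. In ECB, a change in C_i affects only P_i. Decrypting the received ciphertext:
P1: D(K, 0x2D) = 0x6C.
P2: D(K, 0x63) = 0xA2.
P3: D(K, 0x0F) = 0x4E.
P4: D(K, 0xEE) = 0x2D.
P5: D(K, 0x26) = 0x65.
P6: D(K, 0x1E) = 0x5D.
Blocks that differ from the original plaintext: P2.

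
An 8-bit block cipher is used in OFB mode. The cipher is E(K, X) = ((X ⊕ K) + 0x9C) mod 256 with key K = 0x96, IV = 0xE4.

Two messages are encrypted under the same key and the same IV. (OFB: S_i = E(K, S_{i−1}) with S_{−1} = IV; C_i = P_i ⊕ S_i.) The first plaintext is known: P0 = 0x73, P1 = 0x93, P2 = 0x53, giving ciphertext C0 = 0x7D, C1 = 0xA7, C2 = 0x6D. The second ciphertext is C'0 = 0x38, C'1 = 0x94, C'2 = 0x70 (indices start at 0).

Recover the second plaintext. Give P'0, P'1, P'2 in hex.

In OFB with a reused IV, both messages share the same keystream S_i, so C_i ⊕ C'_i = P_i ⊕ P'_i and thus P'_i = P_i ⊕ C_i ⊕ C'_i.
P'0: 0x73 ⊕ 0x7D ⊕ 0x38 = 0x36.
P'1: 0x93 ⊕ 0xA7 ⊕ 0x94 = 0xA0.
P'2: 0x53 ⊕ 0x6D ⊕ 0x70 = 0x4E.

P'0 = 0x36, P'1 = 0xA0, P'2 = 0x4E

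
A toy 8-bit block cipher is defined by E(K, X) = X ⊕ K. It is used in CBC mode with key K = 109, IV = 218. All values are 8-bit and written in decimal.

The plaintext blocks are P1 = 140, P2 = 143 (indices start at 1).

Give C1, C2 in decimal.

C1 = 59, C2 = 217

CBC encryption: C_i = E(K, P_i ⊕ C_{i−1}), with C_{0} = IV.
C1: P1 ⊕ 218 = 86; E(K, 86) = 59.
C2: P2 ⊕ 59 = 180; E(K, 180) = 217.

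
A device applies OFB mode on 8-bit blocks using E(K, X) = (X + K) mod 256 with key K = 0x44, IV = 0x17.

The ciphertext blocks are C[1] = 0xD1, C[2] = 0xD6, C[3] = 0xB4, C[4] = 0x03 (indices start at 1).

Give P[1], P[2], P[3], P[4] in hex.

P[1] = 0x8A, P[2] = 0x49, P[3] = 0x57, P[4] = 0x24

OFB decryption: S_i = E(K, S_{i−1}) with S_{0} = IV; P_i = C_i ⊕ S_i.
P[1]: S = E(K, 0x17) = 0x5B; 0xD1 ⊕ 0x5B = 0x8A.
P[2]: S = E(K, 0x5B) = 0x9F; 0xD6 ⊕ 0x9F = 0x49.
P[3]: S = E(K, 0x9F) = 0xE3; 0xB4 ⊕ 0xE3 = 0x57.
P[4]: S = E(K, 0xE3) = 0x27; 0x03 ⊕ 0x27 = 0x24.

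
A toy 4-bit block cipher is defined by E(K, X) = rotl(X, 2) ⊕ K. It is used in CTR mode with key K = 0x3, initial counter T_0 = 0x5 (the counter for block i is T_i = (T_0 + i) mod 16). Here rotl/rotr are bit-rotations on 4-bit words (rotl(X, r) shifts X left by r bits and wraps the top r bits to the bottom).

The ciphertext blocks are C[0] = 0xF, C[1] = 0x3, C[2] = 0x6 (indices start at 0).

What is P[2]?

P[2] = 0x8

CTR decryption: S_i = E(K, T_i) where T_i is the counter for block i; P_i = C_i ⊕ S_i.
P[2]: T = 0x7, S = E(K, T) = 0xE; 0x6 ⊕ 0xE = 0x8.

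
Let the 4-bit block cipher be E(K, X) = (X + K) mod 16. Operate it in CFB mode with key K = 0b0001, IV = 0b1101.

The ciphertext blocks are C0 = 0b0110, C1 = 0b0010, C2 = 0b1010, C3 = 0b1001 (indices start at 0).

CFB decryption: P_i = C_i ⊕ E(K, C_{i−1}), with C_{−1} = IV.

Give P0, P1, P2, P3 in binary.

P0 = 0b1000, P1 = 0b0101, P2 = 0b1001, P3 = 0b0010

P0: E(K, 0b1101) = 0b1110; 0b0110 ⊕ 0b1110 = 0b1000.
P1: E(K, 0b0110) = 0b0111; 0b0010 ⊕ 0b0111 = 0b0101.
P2: E(K, 0b0010) = 0b0011; 0b1010 ⊕ 0b0011 = 0b1001.
P3: E(K, 0b1010) = 0b1011; 0b1001 ⊕ 0b1011 = 0b0010.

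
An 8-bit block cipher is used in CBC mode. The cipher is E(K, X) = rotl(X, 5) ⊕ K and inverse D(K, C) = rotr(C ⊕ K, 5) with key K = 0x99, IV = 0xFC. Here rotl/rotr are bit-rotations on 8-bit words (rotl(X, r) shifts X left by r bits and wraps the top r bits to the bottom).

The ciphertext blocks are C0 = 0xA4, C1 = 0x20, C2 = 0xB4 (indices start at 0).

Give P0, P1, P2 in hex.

P0 = 0x15, P1 = 0x69, P2 = 0x49

CBC decryption: P_i = D(K, C_i) ⊕ C_{i−1}, with C_{−1} = IV.
P0: D(K, 0xA4) = 0xE9; 0xE9 ⊕ 0xFC = 0x15.
P1: D(K, 0x20) = 0xCD; 0xCD ⊕ 0xA4 = 0x69.
P2: D(K, 0xB4) = 0x69; 0x69 ⊕ 0x20 = 0x49.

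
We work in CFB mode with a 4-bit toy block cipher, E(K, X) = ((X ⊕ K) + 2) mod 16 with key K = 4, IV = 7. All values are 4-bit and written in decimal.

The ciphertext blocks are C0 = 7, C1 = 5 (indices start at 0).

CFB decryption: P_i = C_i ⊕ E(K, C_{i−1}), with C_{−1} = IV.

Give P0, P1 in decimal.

P0 = 2, P1 = 0

P0: E(K, 7) = 5; 7 ⊕ 5 = 2.
P1: E(K, 7) = 5; 5 ⊕ 5 = 0.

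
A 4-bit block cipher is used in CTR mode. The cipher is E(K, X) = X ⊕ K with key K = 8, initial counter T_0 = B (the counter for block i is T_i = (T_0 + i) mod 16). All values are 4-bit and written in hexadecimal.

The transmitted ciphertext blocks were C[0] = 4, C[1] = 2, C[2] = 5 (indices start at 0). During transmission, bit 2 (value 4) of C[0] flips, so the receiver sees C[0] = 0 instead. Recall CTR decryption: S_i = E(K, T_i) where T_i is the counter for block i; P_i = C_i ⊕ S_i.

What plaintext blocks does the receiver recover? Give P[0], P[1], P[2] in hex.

Only C[0] changed, to 0. In CTR, a change in C_i flips the same bit in P_i only; the keystream is unaffected. Decrypting the received ciphertext:
P[0]: T = B, S = E(K, T) = 3; 0 ⊕ 3 = 3.
P[1]: T = C, S = E(K, T) = 4; 2 ⊕ 4 = 6.
P[2]: T = D, S = E(K, T) = 5; 5 ⊕ 5 = 0.
Blocks that differ from the original plaintext: P[0].

P[0] = 3, P[1] = 6, P[2] = 0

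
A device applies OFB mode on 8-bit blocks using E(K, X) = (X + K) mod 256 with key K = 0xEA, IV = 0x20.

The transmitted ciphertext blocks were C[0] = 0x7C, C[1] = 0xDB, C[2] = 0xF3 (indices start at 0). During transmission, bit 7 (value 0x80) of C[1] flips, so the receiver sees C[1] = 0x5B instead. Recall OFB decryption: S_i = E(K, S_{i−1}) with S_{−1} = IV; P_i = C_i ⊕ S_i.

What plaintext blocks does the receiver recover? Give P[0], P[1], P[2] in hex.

P[0] = 0x76, P[1] = 0xAF, P[2] = 0x2D

Only C[1] changed, to 0x5B. In OFB, a change in C_i flips the same bit in P_i only; the keystream is unaffected. Decrypting the received ciphertext:
P[0]: S = E(K, 0x20) = 0x0A; 0x7C ⊕ 0x0A = 0x76.
P[1]: S = E(K, 0x0A) = 0xF4; 0x5B ⊕ 0xF4 = 0xAF.
P[2]: S = E(K, 0xF4) = 0xDE; 0xF3 ⊕ 0xDE = 0x2D.
Blocks that differ from the original plaintext: P[1].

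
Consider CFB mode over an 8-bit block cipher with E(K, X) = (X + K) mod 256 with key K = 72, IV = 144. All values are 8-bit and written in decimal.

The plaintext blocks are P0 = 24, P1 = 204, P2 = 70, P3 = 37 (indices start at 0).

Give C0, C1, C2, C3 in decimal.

C0 = 192, C1 = 196, C2 = 74, C3 = 183

CFB encryption: C_i = P_i ⊕ E(K, C_{i−1}), with C_{−1} = IV.
C0: E(K, 144) = 216; 24 ⊕ 216 = 192.
C1: E(K, 192) = 8; 204 ⊕ 8 = 196.
C2: E(K, 196) = 12; 70 ⊕ 12 = 74.
C3: E(K, 74) = 146; 37 ⊕ 146 = 183.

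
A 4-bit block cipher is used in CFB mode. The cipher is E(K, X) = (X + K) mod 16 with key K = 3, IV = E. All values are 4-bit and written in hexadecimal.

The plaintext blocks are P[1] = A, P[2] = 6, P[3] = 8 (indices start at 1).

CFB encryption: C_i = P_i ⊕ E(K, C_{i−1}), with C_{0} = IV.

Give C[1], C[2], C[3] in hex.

C[1] = B, C[2] = 8, C[3] = 3

C[1]: E(K, E) = 1; A ⊕ 1 = B.
C[2]: E(K, B) = E; 6 ⊕ E = 8.
C[3]: E(K, 8) = B; 8 ⊕ B = 3.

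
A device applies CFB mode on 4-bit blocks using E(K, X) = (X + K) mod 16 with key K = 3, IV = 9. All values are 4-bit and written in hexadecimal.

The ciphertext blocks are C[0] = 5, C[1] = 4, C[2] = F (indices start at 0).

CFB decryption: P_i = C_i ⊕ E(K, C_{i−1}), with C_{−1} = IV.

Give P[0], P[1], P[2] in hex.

P[0] = 9, P[1] = C, P[2] = 8

P[0]: E(K, 9) = C; 5 ⊕ C = 9.
P[1]: E(K, 5) = 8; 4 ⊕ 8 = C.
P[2]: E(K, 4) = 7; F ⊕ 7 = 8.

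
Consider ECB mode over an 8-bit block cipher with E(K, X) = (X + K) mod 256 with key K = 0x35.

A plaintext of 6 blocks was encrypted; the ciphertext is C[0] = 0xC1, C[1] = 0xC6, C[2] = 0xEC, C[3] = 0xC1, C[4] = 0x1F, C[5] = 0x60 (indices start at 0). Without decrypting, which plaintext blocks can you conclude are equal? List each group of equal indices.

ECB encrypts each block independently with the same key, so equal ciphertext blocks imply equal plaintext blocks.
C[0] = C[3] = 0xC1, so P[0] = P[3].

P[0] = P[3]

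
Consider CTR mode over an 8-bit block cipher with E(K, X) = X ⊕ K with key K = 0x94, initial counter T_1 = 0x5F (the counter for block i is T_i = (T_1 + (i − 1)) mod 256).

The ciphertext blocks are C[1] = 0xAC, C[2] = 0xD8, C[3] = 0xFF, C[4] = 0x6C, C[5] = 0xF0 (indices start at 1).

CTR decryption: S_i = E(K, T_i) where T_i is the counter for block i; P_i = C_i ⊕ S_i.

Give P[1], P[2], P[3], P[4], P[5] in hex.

P[1]: T = 0x5F, S = E(K, T) = 0xCB; 0xAC ⊕ 0xCB = 0x67.
P[2]: T = 0x60, S = E(K, T) = 0xF4; 0xD8 ⊕ 0xF4 = 0x2C.
P[3]: T = 0x61, S = E(K, T) = 0xF5; 0xFF ⊕ 0xF5 = 0x0A.
P[4]: T = 0x62, S = E(K, T) = 0xF6; 0x6C ⊕ 0xF6 = 0x9A.
P[5]: T = 0x63, S = E(K, T) = 0xF7; 0xF0 ⊕ 0xF7 = 0x07.

P[1] = 0x67, P[2] = 0x2C, P[3] = 0x0A, P[4] = 0x9A, P[5] = 0x07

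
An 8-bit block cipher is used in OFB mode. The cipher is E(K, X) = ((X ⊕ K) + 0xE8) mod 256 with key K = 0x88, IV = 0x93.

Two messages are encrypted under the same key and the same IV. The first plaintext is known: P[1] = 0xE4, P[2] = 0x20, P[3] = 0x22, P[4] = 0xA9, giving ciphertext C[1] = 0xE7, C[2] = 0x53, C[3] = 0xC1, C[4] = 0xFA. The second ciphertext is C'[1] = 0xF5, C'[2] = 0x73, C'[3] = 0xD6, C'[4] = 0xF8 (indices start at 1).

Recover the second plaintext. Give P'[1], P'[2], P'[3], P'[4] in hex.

In OFB with a reused IV, both messages share the same keystream S_i, so C_i ⊕ C'_i = P_i ⊕ P'_i and thus P'_i = P_i ⊕ C_i ⊕ C'_i.
P'[1]: 0xE4 ⊕ 0xE7 ⊕ 0xF5 = 0xF6.
P'[2]: 0x20 ⊕ 0x53 ⊕ 0x73 = 0x00.
P'[3]: 0x22 ⊕ 0xC1 ⊕ 0xD6 = 0x35.
P'[4]: 0xA9 ⊕ 0xFA ⊕ 0xF8 = 0xAB.

P'[1] = 0xF6, P'[2] = 0x00, P'[3] = 0x35, P'[4] = 0xAB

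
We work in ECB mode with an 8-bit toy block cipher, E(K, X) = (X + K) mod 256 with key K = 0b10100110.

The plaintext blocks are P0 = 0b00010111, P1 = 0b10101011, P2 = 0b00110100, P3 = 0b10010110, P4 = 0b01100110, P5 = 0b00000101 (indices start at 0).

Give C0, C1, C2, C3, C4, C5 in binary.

ECB encryption: C_i = E(K, P_i).
C0: E(K, 0b00010111) = 0b10111101.
C1: E(K, 0b10101011) = 0b01010001.
C2: E(K, 0b00110100) = 0b11011010.
C3: E(K, 0b10010110) = 0b00111100.
C4: E(K, 0b01100110) = 0b00001100.
C5: E(K, 0b00000101) = 0b10101011.

C0 = 0b10111101, C1 = 0b01010001, C2 = 0b11011010, C3 = 0b00111100, C4 = 0b00001100, C5 = 0b10101011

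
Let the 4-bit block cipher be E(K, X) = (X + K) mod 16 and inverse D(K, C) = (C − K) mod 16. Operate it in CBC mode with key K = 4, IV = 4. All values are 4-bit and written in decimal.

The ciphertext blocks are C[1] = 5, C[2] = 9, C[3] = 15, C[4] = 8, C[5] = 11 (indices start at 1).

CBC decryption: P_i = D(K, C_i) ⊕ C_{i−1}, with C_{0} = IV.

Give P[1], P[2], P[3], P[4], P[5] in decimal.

P[1]: D(K, 5) = 1; 1 ⊕ 4 = 5.
P[2]: D(K, 9) = 5; 5 ⊕ 5 = 0.
P[3]: D(K, 15) = 11; 11 ⊕ 9 = 2.
P[4]: D(K, 8) = 4; 4 ⊕ 15 = 11.
P[5]: D(K, 11) = 7; 7 ⊕ 8 = 15.

P[1] = 5, P[2] = 0, P[3] = 2, P[4] = 11, P[5] = 15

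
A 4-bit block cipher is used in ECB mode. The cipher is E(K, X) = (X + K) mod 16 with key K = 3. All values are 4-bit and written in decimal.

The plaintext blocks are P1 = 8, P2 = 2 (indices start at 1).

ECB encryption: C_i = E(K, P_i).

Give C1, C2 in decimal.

C1 = 11, C2 = 5

C1: E(K, 8) = 11.
C2: E(K, 2) = 5.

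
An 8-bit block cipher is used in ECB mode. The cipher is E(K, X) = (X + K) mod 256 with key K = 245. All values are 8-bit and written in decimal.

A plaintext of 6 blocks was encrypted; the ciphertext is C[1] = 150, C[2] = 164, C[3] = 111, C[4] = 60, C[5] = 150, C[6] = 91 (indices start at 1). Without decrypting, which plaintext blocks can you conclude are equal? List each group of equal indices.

P[1] = P[5]

ECB encrypts each block independently with the same key, so equal ciphertext blocks imply equal plaintext blocks.
C[1] = C[5] = 150, so P[1] = P[5].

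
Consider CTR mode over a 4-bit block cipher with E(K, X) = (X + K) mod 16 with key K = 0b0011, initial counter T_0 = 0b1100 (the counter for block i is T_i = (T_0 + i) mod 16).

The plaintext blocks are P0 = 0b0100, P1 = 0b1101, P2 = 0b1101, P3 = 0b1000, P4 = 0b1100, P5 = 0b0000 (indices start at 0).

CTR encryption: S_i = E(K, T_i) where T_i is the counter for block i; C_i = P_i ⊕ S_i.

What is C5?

C0: T = 0b1100, S = E(K, T) = 0b1111; 0b0100 ⊕ 0b1111 = 0b1011.
C1: T = 0b1101, S = E(K, T) = 0b0000; 0b1101 ⊕ 0b0000 = 0b1101.
C2: T = 0b1110, S = E(K, T) = 0b0001; 0b1101 ⊕ 0b0001 = 0b1100.
C3: T = 0b1111, S = E(K, T) = 0b0010; 0b1000 ⊕ 0b0010 = 0b1010.
C4: T = 0b0000, S = E(K, T) = 0b0011; 0b1100 ⊕ 0b0011 = 0b1111.
C5: T = 0b0001, S = E(K, T) = 0b0100; 0b0000 ⊕ 0b0100 = 0b0100.

C5 = 0b0100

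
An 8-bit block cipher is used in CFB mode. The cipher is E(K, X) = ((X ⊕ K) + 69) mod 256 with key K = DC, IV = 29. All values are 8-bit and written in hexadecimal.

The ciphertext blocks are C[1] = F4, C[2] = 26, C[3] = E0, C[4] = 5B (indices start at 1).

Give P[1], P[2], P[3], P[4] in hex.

CFB decryption: P_i = C_i ⊕ E(K, C_{i−1}), with C_{0} = IV.
P[1]: E(K, 29) = 5E; F4 ⊕ 5E = AA.
P[2]: E(K, F4) = 91; 26 ⊕ 91 = B7.
P[3]: E(K, 26) = 63; E0 ⊕ 63 = 83.
P[4]: E(K, E0) = A5; 5B ⊕ A5 = FE.

P[1] = AA, P[2] = B7, P[3] = 83, P[4] = FE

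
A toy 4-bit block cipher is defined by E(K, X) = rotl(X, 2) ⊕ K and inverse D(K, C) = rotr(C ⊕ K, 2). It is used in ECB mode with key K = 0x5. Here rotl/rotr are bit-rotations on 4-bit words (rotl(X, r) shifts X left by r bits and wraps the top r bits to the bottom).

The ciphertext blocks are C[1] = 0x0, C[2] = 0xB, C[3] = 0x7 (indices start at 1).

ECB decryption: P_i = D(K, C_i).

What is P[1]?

P[1] = 0x5

P[1]: D(K, 0x0) = 0x5.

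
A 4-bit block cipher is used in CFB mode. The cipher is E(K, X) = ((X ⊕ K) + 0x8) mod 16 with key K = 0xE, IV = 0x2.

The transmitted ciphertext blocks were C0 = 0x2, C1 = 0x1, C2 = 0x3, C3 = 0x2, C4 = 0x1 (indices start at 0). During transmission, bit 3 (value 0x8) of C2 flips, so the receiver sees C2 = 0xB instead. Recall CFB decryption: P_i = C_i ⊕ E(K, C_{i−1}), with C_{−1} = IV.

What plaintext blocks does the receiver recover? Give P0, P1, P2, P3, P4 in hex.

P0 = 0x6, P1 = 0x5, P2 = 0xC, P3 = 0xF, P4 = 0x5

Only C2 changed, to 0xB. In CFB, a change in C_i flips the same bit in P_i and garbles P_{i+1}. Decrypting the received ciphertext:
P0: E(K, 0x2) = 0x4; 0x2 ⊕ 0x4 = 0x6.
P1: E(K, 0x2) = 0x4; 0x1 ⊕ 0x4 = 0x5.
P2: E(K, 0x1) = 0x7; 0xB ⊕ 0x7 = 0xC.
P3: E(K, 0xB) = 0xD; 0x2 ⊕ 0xD = 0xF.
P4: E(K, 0x2) = 0x4; 0x1 ⊕ 0x4 = 0x5.
Blocks that differ from the original plaintext: P2, P3.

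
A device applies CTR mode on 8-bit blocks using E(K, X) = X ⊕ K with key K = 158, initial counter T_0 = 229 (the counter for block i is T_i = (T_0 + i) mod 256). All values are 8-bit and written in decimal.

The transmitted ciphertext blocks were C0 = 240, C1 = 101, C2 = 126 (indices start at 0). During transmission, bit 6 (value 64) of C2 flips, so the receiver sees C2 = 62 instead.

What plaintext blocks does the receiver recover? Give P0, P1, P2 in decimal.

P0 = 139, P1 = 29, P2 = 71

CTR decryption: S_i = E(K, T_i) where T_i is the counter for block i; P_i = C_i ⊕ S_i.
Only C2 changed, to 62. In CTR, a change in C_i flips the same bit in P_i only; the keystream is unaffected. Decrypting the received ciphertext:
P0: T = 229, S = E(K, T) = 123; 240 ⊕ 123 = 139.
P1: T = 230, S = E(K, T) = 120; 101 ⊕ 120 = 29.
P2: T = 231, S = E(K, T) = 121; 62 ⊕ 121 = 71.
Blocks that differ from the original plaintext: P2.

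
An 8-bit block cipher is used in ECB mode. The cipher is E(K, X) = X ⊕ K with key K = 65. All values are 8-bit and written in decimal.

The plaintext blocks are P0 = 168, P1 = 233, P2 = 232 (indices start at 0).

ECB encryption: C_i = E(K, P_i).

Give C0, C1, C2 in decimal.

C0 = 233, C1 = 168, C2 = 169

C0: E(K, 168) = 233.
C1: E(K, 233) = 168.
C2: E(K, 232) = 169.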